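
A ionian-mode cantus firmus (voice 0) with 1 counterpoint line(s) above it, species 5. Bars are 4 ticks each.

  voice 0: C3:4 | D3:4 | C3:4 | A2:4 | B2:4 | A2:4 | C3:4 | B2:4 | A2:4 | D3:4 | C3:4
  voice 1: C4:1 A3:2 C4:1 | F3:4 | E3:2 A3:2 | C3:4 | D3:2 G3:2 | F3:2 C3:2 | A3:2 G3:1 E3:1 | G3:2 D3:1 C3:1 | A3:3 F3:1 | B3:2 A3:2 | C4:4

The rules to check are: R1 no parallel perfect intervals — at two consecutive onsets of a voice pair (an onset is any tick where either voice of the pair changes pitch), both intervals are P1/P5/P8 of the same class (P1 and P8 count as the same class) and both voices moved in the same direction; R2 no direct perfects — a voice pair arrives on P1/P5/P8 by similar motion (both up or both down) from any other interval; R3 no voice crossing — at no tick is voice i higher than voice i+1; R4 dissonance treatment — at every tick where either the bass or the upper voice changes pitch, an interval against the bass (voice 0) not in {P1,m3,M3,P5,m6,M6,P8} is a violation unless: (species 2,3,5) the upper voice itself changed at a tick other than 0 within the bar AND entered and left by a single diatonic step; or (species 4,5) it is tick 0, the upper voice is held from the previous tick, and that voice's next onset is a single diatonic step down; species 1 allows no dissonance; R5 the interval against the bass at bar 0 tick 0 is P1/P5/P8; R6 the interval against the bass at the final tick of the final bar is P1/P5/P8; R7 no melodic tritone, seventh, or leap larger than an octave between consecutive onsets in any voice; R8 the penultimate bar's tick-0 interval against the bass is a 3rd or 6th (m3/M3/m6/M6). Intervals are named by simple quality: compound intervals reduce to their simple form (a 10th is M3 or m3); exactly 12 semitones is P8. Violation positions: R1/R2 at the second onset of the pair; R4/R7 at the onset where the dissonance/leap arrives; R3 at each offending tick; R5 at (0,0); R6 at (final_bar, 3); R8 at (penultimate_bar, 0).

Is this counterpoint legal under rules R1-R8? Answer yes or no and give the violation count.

bar 0: v0=C3 v1=C4 (P8)
bar 1: v0=D3 v1=F3 (m3)
bar 2: v0=C3 v1=E3 (M3)
bar 3: v0=A2 v1=C3 (m3)
bar 4: v0=B2 v1=D3 (m3)
bar 5: v0=A2 v1=F3 (m6)
bar 6: v0=C3 v1=A3 (M6)
bar 7: v0=B2 v1=G3 (m6)
bar 8: v0=A2 v1=A3 (P8)
bar 9: v0=D3 v1=B3 (M6)
bar 10: v0=C3 v1=C4 (P8)
  R4 @ bar7.3: B2/C3 m2 untreated
  R7 @ bar9.0: F3->B3 leap 6st

No (2 violations)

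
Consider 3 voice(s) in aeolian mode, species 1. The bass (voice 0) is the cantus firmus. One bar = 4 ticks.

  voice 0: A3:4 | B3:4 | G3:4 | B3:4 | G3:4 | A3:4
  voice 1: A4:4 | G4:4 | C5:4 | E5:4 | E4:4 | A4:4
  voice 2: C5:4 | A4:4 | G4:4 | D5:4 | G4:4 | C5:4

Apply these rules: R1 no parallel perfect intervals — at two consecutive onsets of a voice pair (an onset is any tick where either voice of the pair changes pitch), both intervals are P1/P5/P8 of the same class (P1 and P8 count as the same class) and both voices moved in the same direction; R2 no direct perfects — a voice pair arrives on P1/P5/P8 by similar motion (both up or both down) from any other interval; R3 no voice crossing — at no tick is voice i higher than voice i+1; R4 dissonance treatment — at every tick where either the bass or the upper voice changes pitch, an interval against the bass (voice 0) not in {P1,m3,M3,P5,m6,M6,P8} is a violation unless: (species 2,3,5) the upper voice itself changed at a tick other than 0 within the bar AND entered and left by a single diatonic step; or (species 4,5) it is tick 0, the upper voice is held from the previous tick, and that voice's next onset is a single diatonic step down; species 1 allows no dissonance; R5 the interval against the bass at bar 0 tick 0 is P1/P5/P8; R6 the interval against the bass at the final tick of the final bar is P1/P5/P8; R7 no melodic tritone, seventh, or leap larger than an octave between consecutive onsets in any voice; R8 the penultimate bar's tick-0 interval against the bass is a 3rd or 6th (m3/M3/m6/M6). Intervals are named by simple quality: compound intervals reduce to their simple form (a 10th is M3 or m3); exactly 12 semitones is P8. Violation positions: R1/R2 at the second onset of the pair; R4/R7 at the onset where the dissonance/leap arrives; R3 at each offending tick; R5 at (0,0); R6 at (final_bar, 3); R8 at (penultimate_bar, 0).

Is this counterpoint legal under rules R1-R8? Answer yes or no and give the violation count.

No (17 violations)

bar 0: v0=A3 v1=A4 v2=C5 (m3)
bar 1: v0=B3 v1=G4 v2=A4 (m7)
bar 2: v0=G3 v1=C5 v2=G4 (P8)
bar 3: v0=B3 v1=E5 v2=D5 (m3)
bar 4: v0=G3 v1=E4 v2=G4 (P8)
bar 5: v0=A3 v1=A4 v2=C5 (m3)
  R5 @ bar0.0: opens on m3
  R4 @ bar1.0: B3/A4 m7 untreated
  R2 @ bar2.0: B3/A4 m7 -> G3/G4 P8 similar
  R3 @ bar2.0: C5 above G4
  R4 @ bar2.0: G3/C5 P4 untreated
  R3 @ bar2.1: C5 above G4
  R3 @ bar2.2: C5 above G4
  R3 @ bar2.3: C5 above G4
  R3 @ bar3.0: E5 above D5
  R4 @ bar3.0: B3/E5 P4 untreated
  R3 @ bar3.1: E5 above D5
  R3 @ bar3.2: E5 above D5
  R3 @ bar3.3: E5 above D5
  R2 @ bar4.0: B3/D5 m3 -> G3/G4 P8 similar
  R8 @ bar4.0: penult P8 not 3rd/6th
  R2 @ bar5.0: G3/E4 M6 -> A3/A4 P8 similar
  R6 @ bar5.3: closes on m3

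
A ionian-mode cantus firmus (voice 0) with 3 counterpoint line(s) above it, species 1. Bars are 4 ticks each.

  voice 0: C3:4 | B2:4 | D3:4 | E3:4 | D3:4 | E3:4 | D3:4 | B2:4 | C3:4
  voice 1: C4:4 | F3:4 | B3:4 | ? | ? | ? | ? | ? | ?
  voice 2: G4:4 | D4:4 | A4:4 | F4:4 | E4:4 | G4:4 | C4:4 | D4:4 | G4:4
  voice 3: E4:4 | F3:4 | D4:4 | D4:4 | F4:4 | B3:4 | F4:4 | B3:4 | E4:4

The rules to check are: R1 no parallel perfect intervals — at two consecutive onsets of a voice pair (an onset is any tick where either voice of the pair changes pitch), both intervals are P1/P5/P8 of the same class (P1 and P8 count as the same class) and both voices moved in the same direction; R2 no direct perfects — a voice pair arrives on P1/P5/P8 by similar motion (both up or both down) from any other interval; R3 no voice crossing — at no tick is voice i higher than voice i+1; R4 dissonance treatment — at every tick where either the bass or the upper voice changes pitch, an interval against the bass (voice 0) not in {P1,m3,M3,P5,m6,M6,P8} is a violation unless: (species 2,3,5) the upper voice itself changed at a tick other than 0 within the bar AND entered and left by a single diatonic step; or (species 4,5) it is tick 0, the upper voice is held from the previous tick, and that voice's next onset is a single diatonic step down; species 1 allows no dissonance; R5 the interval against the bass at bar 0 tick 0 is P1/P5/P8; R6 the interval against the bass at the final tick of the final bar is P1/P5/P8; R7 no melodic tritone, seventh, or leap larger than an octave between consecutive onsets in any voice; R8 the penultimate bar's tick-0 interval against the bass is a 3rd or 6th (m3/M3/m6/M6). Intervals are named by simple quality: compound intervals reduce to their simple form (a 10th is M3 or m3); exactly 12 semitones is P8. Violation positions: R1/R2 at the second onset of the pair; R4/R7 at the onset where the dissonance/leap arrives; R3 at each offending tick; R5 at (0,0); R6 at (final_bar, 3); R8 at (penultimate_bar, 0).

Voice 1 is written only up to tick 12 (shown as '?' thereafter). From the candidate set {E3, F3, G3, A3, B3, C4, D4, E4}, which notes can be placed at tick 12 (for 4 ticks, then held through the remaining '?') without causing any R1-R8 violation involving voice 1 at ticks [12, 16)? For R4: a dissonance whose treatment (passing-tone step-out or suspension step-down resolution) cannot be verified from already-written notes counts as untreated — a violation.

{B3, C4, E3, G3}

E3: legal
F3: violates R2,R4,R7
G3: legal
A3: violates R4
B3: legal
C4: legal
D4: violates R4
E4: violates R2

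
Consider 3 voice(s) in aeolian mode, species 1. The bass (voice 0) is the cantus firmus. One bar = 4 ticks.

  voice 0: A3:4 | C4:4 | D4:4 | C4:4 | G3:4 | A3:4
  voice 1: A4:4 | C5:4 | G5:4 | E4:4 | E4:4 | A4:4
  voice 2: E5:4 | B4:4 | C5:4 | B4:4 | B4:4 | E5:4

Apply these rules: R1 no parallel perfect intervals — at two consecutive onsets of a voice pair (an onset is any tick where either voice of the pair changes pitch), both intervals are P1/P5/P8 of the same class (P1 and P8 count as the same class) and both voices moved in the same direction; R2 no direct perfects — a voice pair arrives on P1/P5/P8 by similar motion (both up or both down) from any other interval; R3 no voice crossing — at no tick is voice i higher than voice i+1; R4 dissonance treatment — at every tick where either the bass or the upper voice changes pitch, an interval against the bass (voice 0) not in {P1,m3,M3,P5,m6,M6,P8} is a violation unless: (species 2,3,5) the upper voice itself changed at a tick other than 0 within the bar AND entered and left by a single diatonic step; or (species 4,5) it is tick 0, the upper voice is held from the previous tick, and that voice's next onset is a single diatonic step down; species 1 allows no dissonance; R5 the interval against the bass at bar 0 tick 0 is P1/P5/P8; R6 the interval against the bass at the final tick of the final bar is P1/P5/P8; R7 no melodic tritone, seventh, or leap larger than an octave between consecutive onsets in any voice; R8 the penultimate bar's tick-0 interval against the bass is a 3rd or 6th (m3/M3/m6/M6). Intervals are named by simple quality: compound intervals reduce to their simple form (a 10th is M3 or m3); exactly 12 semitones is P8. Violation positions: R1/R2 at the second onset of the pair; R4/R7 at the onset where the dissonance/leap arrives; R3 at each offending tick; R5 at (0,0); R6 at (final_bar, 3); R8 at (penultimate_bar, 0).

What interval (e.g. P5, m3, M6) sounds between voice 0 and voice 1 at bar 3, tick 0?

voice 0=C4 voice 1=E4 -> M3

M3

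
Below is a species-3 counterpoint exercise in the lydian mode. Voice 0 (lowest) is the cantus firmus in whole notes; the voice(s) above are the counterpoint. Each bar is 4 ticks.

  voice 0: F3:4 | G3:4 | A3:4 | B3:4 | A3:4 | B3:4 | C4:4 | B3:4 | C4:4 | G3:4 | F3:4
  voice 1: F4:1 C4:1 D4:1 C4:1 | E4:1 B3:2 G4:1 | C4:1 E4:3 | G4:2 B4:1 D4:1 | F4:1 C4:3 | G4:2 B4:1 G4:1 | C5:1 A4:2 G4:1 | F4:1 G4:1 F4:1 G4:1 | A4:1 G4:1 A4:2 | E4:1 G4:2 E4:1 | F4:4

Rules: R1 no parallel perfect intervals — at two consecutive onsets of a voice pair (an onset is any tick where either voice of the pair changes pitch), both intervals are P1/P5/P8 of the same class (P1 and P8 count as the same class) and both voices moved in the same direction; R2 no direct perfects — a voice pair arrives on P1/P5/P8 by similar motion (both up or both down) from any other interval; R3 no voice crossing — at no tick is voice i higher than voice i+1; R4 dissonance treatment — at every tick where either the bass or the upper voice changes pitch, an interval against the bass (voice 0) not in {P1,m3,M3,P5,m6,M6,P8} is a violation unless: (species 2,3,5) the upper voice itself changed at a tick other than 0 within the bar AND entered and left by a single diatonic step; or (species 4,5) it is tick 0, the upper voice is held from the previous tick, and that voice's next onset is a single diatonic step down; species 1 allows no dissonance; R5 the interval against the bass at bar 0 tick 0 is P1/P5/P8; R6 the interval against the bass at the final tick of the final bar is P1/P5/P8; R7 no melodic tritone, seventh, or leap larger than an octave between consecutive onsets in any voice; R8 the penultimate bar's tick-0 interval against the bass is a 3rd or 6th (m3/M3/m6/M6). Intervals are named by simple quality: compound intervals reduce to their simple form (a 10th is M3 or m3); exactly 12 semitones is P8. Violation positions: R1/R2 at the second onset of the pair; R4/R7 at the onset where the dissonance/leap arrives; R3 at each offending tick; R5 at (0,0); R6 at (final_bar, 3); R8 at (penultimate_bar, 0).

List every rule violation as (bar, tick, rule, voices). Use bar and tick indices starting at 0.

(6, 0, R2, (0, 1))
(7, 0, R4, (0, 1))

bar 0: v0=F3 v1=F4 downbeat P8
bar 1: v0=G3 v1=E4 downbeat M6
bar 2: v0=A3 v1=C4 downbeat m3
bar 3: v0=B3 v1=G4 downbeat m6
bar 4: v0=A3 v1=F4 downbeat m6
bar 5: v0=B3 v1=G4 downbeat m6
bar 6: v0=C4 v1=C5 downbeat P8
bar 7: v0=B3 v1=F4 downbeat TT
bar 8: v0=C4 v1=A4 downbeat M6
bar 9: v0=G3 v1=E4 downbeat M6
bar 10: v0=F3 v1=F4 downbeat P8
  -> R2 @ bar 6 tick 0 v(0, 1): B3/G4 m6 -> C4/C5 P8 similar
  -> R4 @ bar 7 tick 0 v(0, 1): B3/F4 TT untreated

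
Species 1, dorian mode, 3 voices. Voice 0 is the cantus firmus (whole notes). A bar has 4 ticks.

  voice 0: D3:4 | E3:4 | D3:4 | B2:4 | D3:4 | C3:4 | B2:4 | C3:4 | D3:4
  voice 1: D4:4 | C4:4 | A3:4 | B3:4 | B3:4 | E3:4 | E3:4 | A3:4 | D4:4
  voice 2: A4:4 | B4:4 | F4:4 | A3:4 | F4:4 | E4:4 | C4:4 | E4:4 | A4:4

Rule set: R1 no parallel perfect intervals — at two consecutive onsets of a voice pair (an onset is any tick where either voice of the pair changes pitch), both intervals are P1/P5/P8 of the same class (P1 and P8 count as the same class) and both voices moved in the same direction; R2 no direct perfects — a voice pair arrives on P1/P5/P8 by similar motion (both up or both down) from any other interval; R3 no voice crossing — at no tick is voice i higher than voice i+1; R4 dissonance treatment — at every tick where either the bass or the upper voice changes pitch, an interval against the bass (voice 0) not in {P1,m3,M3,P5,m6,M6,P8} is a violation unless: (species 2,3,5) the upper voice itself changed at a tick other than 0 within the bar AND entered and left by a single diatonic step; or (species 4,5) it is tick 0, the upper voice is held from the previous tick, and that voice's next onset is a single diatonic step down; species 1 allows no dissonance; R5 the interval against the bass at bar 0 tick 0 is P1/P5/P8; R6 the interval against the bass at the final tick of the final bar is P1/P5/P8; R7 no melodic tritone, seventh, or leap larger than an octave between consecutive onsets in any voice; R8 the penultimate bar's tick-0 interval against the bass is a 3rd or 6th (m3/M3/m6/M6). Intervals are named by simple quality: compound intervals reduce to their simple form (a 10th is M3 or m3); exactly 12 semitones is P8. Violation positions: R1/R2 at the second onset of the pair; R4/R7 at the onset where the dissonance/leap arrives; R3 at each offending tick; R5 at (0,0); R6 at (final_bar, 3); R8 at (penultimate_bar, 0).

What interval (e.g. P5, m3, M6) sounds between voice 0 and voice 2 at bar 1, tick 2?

voice 0=E3 voice 2=B4 -> P5

P5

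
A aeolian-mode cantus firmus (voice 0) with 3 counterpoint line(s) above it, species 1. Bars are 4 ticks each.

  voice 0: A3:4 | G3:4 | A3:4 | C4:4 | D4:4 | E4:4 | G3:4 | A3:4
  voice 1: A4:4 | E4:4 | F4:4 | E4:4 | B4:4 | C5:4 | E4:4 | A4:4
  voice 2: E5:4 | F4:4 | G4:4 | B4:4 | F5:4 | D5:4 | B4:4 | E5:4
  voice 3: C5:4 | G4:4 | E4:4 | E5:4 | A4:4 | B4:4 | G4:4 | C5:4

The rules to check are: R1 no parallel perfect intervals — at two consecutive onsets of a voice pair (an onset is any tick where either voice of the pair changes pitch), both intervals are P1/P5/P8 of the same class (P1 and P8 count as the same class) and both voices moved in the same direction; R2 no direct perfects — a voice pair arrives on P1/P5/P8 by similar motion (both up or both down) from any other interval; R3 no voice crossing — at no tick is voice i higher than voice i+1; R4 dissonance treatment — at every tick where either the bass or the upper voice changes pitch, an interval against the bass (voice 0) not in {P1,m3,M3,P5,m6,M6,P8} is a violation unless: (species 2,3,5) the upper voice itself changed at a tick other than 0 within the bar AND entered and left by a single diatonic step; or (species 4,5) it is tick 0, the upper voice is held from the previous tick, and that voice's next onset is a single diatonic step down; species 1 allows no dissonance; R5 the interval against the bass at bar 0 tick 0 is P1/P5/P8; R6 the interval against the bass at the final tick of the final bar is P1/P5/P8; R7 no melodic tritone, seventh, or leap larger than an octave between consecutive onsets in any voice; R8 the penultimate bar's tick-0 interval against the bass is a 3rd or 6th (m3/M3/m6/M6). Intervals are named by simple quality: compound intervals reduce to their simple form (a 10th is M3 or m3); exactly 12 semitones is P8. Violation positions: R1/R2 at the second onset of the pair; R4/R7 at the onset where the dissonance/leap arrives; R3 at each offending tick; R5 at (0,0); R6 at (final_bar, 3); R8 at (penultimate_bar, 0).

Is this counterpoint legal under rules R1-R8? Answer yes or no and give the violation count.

bar 0: v0=A3 v1=A4 v2=E5 v3=C5 (m3)
bar 1: v0=G3 v1=E4 v2=F4 v3=G4 (P8)
bar 2: v0=A3 v1=F4 v2=G4 v3=E4 (P5)
bar 3: v0=C4 v1=E4 v2=B4 v3=E5 (M3)
bar 4: v0=D4 v1=B4 v2=F5 v3=A4 (P5)
bar 5: v0=E4 v1=C5 v2=D5 v3=B4 (P5)
bar 6: v0=G3 v1=E4 v2=B4 v3=G4 (P8)
bar 7: v0=A3 v1=A4 v2=E5 v3=C5 (m3)
  R3 @ bar0.0: E5 above C5
  R5 @ bar0.0: opens on m3
  R3 @ bar0.1: E5 above C5
  R3 @ bar0.2: E5 above C5
  R3 @ bar0.3: E5 above C5
  R2 @ bar1.0: A3/C5 m3 -> G3/G4 P8 similar
  R4 @ bar1.0: G3/F4 m7 untreated
  R7 @ bar1.0: E5->F4 leap 11st
  R3 @ bar2.0: G4 above E4
  R4 @ bar2.0: A3/G4 m7 untreated
  R3 @ bar2.1: G4 above E4
  R3 @ bar2.2: G4 above E4
  R3 @ bar2.3: G4 above E4
  R4 @ bar3.0: C4/B4 M7 untreated
  R3 @ bar4.0: F5 above A4
  R7 @ bar4.0: B4->F5 leap 6st
  R3 @ bar4.1: F5 above A4
  R3 @ bar4.2: F5 above A4
  R3 @ bar4.3: F5 above A4
  R1 @ bar5.0: D4/A4 P5 -> E4/B4 P5 similar
  R3 @ bar5.0: D5 above B4
  R4 @ bar5.0: E4/D5 m7 untreated
  R3 @ bar5.1: D5 above B4
  R3 @ bar5.2: D5 above B4
  R3 @ bar5.3: D5 above B4
  R2 @ bar6.0: E4/B4 P5 -> G3/G4 P8 similar
  R2 @ bar6.0: C5/D5 M2 -> E4/B4 P5 similar
  R3 @ bar6.0: B4 above G4
  R8 @ bar6.0: penult P8 not 3rd/6th
  R3 @ bar6.1: B4 above G4
  R3 @ bar6.2: B4 above G4
  R3 @ bar6.3: B4 above G4
  R1 @ bar7.0: E4/B4 P5 -> A4/E5 P5 similar
  R2 @ bar7.0: G3/E4 M6 -> A3/A4 P8 similar
  R2 @ bar7.0: G3/B4 M3 -> A3/E5 P5 similar
  R3 @ bar7.0: E5 above C5
  R3 @ bar7.1: E5 above C5
  R3 @ bar7.2: E5 above C5
  R3 @ bar7.3: E5 above C5
  R6 @ bar7.3: closes on m3

No (40 violations)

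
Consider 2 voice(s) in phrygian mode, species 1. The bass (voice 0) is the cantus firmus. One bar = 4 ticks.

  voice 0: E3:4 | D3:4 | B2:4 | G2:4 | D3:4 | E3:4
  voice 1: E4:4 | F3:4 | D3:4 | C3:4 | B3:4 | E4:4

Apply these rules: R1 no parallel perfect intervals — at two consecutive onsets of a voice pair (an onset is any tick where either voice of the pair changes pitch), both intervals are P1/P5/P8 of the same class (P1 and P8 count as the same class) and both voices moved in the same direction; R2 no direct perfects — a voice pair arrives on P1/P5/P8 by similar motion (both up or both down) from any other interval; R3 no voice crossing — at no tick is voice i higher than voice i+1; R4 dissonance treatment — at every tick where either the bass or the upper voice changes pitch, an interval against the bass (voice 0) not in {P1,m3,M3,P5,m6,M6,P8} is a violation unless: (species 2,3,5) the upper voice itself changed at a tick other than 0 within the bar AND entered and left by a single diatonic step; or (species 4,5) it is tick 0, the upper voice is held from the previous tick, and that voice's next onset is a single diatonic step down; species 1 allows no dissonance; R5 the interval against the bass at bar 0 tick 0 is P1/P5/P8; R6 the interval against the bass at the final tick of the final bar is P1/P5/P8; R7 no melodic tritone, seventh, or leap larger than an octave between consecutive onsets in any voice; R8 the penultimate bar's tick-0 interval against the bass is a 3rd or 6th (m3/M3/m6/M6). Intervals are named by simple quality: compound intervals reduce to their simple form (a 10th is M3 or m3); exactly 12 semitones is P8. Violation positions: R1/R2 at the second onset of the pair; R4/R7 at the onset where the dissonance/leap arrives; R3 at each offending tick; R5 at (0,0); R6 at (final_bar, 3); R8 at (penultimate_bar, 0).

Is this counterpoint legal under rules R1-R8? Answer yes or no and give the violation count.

bar 0: v0=E3 v1=E4 (P8)
bar 1: v0=D3 v1=F3 (m3)
bar 2: v0=B2 v1=D3 (m3)
bar 3: v0=G2 v1=C3 (P4)
bar 4: v0=D3 v1=B3 (M6)
bar 5: v0=E3 v1=E4 (P8)
  R7 @ bar1.0: E4->F3 leap 11st
  R4 @ bar3.0: G2/C3 P4 untreated
  R7 @ bar4.0: C3->B3 leap 11st
  R2 @ bar5.0: D3/B3 M6 -> E3/E4 P8 similar

No (4 violations)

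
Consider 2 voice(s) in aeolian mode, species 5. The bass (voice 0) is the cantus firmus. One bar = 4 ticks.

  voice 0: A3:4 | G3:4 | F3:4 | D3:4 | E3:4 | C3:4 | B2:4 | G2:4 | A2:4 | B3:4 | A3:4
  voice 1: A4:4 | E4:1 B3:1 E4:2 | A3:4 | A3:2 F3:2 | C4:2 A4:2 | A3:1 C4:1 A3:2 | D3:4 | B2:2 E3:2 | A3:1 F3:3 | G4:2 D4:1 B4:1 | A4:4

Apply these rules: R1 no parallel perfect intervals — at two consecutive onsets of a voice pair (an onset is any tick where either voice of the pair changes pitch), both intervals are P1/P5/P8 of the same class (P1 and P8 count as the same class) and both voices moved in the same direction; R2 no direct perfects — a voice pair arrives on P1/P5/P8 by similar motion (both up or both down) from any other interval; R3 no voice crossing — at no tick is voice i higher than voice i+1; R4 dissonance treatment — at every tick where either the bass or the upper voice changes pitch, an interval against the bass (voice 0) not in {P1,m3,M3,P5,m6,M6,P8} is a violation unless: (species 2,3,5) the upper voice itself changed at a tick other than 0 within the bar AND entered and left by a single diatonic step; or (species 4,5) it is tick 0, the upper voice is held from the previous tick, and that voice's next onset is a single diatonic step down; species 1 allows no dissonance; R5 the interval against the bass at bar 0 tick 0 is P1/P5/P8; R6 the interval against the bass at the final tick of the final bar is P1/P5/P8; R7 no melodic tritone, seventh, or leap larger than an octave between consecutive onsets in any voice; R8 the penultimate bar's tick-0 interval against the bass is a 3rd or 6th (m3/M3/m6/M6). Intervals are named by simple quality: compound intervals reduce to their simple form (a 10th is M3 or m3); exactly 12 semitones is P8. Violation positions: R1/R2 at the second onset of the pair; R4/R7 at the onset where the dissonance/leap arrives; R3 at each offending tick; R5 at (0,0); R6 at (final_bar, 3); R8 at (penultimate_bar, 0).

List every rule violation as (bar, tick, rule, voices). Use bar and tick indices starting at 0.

(4, 2, R4, (0, 1))
(8, 0, R2, (0, 1))
(9, 0, R7, (0,))
(9, 0, R7, (1,))
(10, 0, R1, (0, 1))

bar 0: v0=A3 v1=A4 downbeat P8
bar 1: v0=G3 v1=E4 downbeat M6
bar 2: v0=F3 v1=A3 downbeat M3
bar 3: v0=D3 v1=A3 downbeat P5
bar 4: v0=E3 v1=C4 downbeat m6
bar 5: v0=C3 v1=A3 downbeat M6
bar 6: v0=B2 v1=D3 downbeat m3
bar 7: v0=G2 v1=B2 downbeat M3
bar 8: v0=A2 v1=A3 downbeat P8
bar 9: v0=B3 v1=G4 downbeat m6
bar 10: v0=A3 v1=A4 downbeat P8
  -> R4 @ bar 4 tick 2 v(0, 1): E3/A4 P4 untreated
  -> R2 @ bar 8 tick 0 v(0, 1): G2/E3 M6 -> A2/A3 P8 similar
  -> R7 @ bar 9 tick 0 v(0,): A2->B3 leap 14st
  -> R7 @ bar 9 tick 0 v(1,): F3->G4 leap 14st
  -> R1 @ bar 10 tick 0 v(0, 1): B3/B4 P8 -> A3/A4 P8 similar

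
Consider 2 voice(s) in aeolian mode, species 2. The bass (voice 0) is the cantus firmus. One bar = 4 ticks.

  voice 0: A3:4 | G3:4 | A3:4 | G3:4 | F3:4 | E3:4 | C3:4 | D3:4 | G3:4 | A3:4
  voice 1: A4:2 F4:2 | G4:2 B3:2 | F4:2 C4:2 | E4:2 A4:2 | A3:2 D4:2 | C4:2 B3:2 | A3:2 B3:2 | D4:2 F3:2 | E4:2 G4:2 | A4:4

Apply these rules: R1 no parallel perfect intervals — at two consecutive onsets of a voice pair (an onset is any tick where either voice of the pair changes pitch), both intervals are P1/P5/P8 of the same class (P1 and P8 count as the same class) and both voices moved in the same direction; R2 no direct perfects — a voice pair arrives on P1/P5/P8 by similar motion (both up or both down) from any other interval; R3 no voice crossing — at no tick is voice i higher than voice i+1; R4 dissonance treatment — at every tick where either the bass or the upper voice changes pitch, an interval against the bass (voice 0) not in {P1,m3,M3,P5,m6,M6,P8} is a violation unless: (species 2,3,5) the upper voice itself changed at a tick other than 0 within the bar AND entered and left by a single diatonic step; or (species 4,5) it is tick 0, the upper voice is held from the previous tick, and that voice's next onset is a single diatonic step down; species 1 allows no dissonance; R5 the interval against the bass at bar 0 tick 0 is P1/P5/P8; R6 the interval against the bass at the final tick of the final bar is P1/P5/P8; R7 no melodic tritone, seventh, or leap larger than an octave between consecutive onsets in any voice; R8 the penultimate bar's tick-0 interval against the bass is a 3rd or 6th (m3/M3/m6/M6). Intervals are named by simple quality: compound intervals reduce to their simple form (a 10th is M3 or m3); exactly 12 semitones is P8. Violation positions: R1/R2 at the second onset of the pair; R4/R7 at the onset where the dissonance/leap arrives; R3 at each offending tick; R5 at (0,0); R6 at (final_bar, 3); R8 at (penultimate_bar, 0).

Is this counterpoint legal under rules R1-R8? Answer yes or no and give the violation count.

No (6 violations)

bar 0: v0=A3 v1=A4 (P8)
bar 1: v0=G3 v1=G4 (P8)
bar 2: v0=A3 v1=F4 (m6)
bar 3: v0=G3 v1=E4 (M6)
bar 4: v0=F3 v1=A3 (M3)
bar 5: v0=E3 v1=C4 (m6)
bar 6: v0=C3 v1=A3 (M6)
bar 7: v0=D3 v1=D4 (P8)
bar 8: v0=G3 v1=E4 (M6)
bar 9: v0=A3 v1=A4 (P8)
  R7 @ bar2.0: B3->F4 leap 6st
  R4 @ bar3.2: G3/A4 M2 untreated
  R4 @ bar6.2: C3/B3 M7 untreated
  R2 @ bar7.0: C3/B3 M7 -> D3/D4 P8 similar
  R7 @ bar8.0: F3->E4 leap 11st
  R1 @ bar9.0: G3/G4 P8 -> A3/A4 P8 similar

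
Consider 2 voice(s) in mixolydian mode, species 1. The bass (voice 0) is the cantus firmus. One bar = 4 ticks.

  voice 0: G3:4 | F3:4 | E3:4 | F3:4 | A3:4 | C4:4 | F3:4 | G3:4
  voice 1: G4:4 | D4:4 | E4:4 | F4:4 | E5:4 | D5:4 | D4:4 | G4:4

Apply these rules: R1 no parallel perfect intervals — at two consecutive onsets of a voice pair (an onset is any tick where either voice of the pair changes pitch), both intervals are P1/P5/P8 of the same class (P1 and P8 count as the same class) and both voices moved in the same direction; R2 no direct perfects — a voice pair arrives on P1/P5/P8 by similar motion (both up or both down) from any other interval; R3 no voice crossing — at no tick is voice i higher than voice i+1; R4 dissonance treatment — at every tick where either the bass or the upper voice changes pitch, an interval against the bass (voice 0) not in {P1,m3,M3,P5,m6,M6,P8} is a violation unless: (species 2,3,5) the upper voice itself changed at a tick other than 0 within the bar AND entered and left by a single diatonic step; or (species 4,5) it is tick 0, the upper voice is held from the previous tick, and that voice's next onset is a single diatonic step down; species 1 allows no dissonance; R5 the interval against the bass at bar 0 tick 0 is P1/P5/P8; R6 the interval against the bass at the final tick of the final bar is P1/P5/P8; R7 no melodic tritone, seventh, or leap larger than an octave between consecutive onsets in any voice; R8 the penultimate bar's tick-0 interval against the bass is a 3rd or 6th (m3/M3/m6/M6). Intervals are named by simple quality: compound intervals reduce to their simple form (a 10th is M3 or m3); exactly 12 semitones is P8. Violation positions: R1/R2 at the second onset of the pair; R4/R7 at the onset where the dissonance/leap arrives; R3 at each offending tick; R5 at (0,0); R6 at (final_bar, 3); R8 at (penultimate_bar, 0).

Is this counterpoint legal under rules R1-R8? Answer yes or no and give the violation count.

bar 0: v0=G3 v1=G4 (P8)
bar 1: v0=F3 v1=D4 (M6)
bar 2: v0=E3 v1=E4 (P8)
bar 3: v0=F3 v1=F4 (P8)
bar 4: v0=A3 v1=E5 (P5)
bar 5: v0=C4 v1=D5 (M2)
bar 6: v0=F3 v1=D4 (M6)
bar 7: v0=G3 v1=G4 (P8)
  R1 @ bar3.0: E3/E4 P8 -> F3/F4 P8 similar
  R2 @ bar4.0: F3/F4 P8 -> A3/E5 P5 similar
  R7 @ bar4.0: F4->E5 leap 11st
  R4 @ bar5.0: C4/D5 M2 untreated
  R2 @ bar7.0: F3/D4 M6 -> G3/G4 P8 similar

No (5 violations)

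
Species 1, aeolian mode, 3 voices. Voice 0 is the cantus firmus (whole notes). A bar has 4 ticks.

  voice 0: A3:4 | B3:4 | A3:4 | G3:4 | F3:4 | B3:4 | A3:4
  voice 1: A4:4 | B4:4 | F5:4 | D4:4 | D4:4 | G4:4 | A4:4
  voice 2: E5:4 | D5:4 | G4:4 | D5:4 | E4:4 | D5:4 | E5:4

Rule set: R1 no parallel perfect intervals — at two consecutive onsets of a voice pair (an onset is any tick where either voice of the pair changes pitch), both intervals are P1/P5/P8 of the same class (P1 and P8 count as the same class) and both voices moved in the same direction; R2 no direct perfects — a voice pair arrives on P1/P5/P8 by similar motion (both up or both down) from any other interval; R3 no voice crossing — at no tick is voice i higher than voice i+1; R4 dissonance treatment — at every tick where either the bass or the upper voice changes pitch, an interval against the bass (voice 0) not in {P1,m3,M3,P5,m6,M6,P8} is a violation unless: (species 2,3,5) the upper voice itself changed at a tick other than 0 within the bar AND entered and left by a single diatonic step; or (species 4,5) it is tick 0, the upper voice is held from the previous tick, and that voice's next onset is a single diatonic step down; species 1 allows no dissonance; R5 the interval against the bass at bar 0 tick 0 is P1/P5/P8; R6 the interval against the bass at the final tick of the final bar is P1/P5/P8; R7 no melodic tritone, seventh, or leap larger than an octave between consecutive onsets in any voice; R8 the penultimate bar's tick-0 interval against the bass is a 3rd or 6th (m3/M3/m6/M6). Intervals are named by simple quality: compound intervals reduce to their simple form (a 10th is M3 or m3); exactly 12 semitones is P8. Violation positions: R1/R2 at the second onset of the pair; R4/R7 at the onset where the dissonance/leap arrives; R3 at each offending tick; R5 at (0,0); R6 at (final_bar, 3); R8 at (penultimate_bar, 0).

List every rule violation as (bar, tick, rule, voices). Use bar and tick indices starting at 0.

bar 0: v0=A3 v1=A4 v2=E5 downbeat P5
bar 1: v0=B3 v1=B4 v2=D5 downbeat m3
bar 2: v0=A3 v1=F5 v2=G4 downbeat m7
bar 3: v0=G3 v1=D4 v2=D5 downbeat P5
bar 4: v0=F3 v1=D4 v2=E4 downbeat M7
bar 5: v0=B3 v1=G4 v2=D5 downbeat m3
bar 6: v0=A3 v1=A4 v2=E5 downbeat P5
  -> R1 @ bar 1 tick 0 v(0, 1): A3/A4 P8 -> B3/B4 P8 similar
  -> R3 @ bar 2 tick 0 v(1, 2): F5 above G4
  -> R4 @ bar 2 tick 0 v(0, 2): A3/G4 m7 untreated
  -> R7 @ bar 2 tick 0 v(1,): B4->F5 leap 6st
  -> R3 @ bar 2 tick 1 v(1, 2): F5 above G4
  -> R3 @ bar 2 tick 2 v(1, 2): F5 above G4
  -> R3 @ bar 2 tick 3 v(1, 2): F5 above G4
  -> R2 @ bar 3 tick 0 v(0, 1): A3/F5 m6 -> G3/D4 P5 similar
  -> R7 @ bar 3 tick 0 v(1,): F5->D4 leap 15st
  -> R4 @ bar 4 tick 0 v(0, 2): F3/E4 M7 untreated
  -> R7 @ bar 4 tick 0 v(2,): D5->E4 leap 10st
  -> R2 @ bar 5 tick 0 v(1, 2): D4/E4 M2 -> G4/D5 P5 similar
  -> R7 @ bar 5 tick 0 v(0,): F3->B3 leap 6st
  -> R7 @ bar 5 tick 0 v(2,): E4->D5 leap 10st
  -> R1 @ bar 6 tick 0 v(1, 2): G4/D5 P5 -> A4/E5 P5 similar

(1, 0, R1, (0, 1))
(2, 0, R3, (1, 2))
(2, 0, R4, (0, 2))
(2, 0, R7, (1,))
(2, 1, R3, (1, 2))
(2, 2, R3, (1, 2))
(2, 3, R3, (1, 2))
(3, 0, R2, (0, 1))
(3, 0, R7, (1,))
(4, 0, R4, (0, 2))
(4, 0, R7, (2,))
(5, 0, R2, (1, 2))
(5, 0, R7, (0,))
(5, 0, R7, (2,))
(6, 0, R1, (1, 2))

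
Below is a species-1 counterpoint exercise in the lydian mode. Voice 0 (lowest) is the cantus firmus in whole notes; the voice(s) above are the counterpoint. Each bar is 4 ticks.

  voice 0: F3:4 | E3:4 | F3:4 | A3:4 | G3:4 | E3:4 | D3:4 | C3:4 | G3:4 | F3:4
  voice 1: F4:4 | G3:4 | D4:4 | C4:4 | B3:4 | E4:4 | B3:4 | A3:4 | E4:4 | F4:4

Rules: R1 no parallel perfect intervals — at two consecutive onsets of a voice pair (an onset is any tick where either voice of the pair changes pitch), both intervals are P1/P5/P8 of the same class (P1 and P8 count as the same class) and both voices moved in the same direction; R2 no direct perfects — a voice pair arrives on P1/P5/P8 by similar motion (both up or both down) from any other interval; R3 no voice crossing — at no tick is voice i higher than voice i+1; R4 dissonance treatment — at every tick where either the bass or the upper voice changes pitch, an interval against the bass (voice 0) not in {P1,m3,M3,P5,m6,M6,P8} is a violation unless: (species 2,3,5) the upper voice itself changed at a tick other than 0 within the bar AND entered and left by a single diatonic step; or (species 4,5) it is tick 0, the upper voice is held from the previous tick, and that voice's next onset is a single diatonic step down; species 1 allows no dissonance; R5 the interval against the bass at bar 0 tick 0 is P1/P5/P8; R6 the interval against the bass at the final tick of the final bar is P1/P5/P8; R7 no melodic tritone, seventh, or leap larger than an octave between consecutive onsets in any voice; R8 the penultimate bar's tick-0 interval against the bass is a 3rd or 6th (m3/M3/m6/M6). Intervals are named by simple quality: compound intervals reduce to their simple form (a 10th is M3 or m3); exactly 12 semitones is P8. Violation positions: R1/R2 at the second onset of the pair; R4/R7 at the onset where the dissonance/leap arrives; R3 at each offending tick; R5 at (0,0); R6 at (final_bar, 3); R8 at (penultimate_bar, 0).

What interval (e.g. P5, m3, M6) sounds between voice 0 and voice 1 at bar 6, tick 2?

M6

voice 0=D3 voice 1=B3 -> M6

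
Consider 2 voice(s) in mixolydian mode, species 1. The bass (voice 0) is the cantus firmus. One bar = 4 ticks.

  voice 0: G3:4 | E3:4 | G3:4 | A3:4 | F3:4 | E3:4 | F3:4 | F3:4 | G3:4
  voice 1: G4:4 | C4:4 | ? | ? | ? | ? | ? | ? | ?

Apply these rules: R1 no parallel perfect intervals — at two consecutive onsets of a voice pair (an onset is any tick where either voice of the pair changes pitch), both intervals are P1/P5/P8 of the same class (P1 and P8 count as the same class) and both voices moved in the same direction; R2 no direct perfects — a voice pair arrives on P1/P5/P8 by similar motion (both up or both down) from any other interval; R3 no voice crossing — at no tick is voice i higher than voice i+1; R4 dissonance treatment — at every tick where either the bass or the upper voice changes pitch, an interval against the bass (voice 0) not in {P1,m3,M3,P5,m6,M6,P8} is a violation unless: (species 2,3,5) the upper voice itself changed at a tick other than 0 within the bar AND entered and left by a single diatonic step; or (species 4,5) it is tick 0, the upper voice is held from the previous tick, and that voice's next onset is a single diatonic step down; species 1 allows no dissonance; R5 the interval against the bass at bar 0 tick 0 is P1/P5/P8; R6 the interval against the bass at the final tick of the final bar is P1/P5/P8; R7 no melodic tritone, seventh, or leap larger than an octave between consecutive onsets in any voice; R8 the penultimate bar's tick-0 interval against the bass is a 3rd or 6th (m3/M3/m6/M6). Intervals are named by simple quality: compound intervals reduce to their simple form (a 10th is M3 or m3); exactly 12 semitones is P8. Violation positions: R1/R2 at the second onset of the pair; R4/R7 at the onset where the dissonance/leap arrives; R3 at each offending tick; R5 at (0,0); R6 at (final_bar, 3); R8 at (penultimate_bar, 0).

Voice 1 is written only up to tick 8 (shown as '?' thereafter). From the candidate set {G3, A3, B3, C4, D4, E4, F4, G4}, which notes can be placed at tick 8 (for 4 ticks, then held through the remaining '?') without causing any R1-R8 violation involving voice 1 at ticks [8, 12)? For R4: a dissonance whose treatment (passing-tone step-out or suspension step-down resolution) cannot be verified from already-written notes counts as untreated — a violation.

G3: legal
A3: violates R4
B3: legal
C4: violates R4
D4: violates R2
E4: legal
F4: violates R4
G4: violates R2

{B3, E4, G3}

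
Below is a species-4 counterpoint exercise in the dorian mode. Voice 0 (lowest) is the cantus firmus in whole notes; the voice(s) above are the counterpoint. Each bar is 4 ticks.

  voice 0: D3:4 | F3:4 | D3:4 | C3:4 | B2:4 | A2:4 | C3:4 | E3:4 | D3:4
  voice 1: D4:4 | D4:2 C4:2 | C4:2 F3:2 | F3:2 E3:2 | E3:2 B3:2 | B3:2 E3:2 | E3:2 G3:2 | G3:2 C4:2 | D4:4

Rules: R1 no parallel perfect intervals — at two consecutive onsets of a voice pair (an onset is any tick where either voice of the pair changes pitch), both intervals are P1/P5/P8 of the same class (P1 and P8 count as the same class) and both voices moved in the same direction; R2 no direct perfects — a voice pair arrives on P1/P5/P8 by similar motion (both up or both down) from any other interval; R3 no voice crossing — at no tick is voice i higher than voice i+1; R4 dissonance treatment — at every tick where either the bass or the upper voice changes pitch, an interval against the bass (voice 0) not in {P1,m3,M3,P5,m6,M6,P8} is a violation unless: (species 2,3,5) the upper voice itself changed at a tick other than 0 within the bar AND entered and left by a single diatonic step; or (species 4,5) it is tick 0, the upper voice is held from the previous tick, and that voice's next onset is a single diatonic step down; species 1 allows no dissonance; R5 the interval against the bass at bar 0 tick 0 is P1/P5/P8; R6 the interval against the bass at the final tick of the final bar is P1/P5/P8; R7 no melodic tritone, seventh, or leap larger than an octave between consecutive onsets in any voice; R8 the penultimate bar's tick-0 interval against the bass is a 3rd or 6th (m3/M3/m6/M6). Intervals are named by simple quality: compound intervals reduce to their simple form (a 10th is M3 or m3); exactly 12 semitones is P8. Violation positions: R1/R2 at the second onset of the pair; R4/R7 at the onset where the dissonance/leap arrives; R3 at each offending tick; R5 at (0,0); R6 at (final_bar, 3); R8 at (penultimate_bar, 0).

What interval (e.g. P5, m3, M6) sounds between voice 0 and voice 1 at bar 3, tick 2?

voice 0=C3 voice 1=E3 -> M3

M3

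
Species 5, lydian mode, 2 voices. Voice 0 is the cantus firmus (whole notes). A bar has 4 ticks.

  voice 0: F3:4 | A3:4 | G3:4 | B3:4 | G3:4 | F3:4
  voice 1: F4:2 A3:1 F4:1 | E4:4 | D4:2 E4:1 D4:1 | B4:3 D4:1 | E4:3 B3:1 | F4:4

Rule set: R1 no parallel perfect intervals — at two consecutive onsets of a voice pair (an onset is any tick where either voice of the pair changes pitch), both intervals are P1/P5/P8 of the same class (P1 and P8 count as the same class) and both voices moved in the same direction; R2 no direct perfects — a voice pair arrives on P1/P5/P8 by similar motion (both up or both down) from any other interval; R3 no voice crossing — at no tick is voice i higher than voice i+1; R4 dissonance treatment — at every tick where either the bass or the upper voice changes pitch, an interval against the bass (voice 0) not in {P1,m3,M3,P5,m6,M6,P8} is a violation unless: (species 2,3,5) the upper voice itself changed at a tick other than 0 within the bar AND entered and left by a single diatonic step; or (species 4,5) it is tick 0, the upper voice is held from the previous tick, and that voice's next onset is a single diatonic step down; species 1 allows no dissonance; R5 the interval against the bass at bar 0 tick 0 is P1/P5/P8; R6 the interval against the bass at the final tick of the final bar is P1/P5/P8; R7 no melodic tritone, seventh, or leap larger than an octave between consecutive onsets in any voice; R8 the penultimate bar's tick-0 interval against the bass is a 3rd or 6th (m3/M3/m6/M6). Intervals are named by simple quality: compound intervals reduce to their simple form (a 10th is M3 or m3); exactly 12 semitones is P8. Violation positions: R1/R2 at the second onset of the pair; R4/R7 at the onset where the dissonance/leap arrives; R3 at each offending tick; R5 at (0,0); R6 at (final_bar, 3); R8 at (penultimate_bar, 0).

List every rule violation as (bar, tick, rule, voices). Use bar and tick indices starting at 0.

(2, 0, R1, (0, 1))
(3, 0, R2, (0, 1))
(5, 0, R7, (1,))

bar 0: v0=F3 v1=F4 downbeat P8
bar 1: v0=A3 v1=E4 downbeat P5
bar 2: v0=G3 v1=D4 downbeat P5
bar 3: v0=B3 v1=B4 downbeat P8
bar 4: v0=G3 v1=E4 downbeat M6
bar 5: v0=F3 v1=F4 downbeat P8
  -> R1 @ bar 2 tick 0 v(0, 1): A3/E4 P5 -> G3/D4 P5 similar
  -> R2 @ bar 3 tick 0 v(0, 1): G3/D4 P5 -> B3/B4 P8 similar
  -> R7 @ bar 5 tick 0 v(1,): B3->F4 leap 6st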